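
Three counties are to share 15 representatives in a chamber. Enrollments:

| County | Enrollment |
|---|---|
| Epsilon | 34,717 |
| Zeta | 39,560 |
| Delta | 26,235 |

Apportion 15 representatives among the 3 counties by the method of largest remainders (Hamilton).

Epsilon=5, Zeta=6, Delta=4

The standard divisor is 100512/15 ≈ 6700.8.
Standard quotas: Epsilon 5.1810, Zeta 5.9038, Delta 3.9152.
Lower quotas: Epsilon 5, Zeta 5, Delta 3 (sum 13, leaving 2 seats).
Remainders in descending order: Delta 0.9152, Zeta 0.9038, Epsilon 0.1810.
The surplus seats go to Delta, Zeta.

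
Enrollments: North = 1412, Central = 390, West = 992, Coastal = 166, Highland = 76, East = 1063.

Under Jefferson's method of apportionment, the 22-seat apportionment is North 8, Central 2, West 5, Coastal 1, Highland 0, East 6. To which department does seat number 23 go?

West

Priority for the next seat is population ÷ (current seats + 1).
Priorities: North 156.889, Central 130.000, West 165.333, Coastal 83.000, Highland 76.000, East 151.857.
Highest priority: West.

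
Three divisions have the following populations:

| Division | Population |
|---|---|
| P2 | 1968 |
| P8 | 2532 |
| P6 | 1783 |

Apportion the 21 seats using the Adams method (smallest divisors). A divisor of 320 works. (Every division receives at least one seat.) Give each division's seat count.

P2 7, P8 8, P6 6

With modified divisor 320: modified quotas P2 6.150, P8 7.912, P6 5.572.
Rounding up: P2 7, P8 8, P6 6 (total 21).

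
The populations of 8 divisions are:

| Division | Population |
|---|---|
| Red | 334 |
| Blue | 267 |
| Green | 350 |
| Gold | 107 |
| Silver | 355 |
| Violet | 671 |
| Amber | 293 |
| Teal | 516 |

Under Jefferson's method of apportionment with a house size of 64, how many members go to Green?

8

Standard divisor 2893/64 ≈ 45.203; standard quotas: Red 7.389, Blue 5.907, Green 7.743, Gold 2.367, Silver 7.853, Violet 14.844, Amber 6.482, Teal 11.415.
Rounding down gives 7, 5, 7, 2, 7, 14, 6, 11 = 59 seats, so the divisor must be adjusted.
With modified divisor 42: modified quotas Red 7.952, Blue 6.357, Green 8.333, Gold 2.548, Silver 8.452, Violet 15.976, Amber 6.976, Teal 12.286.
Rounding down: Red 7, Blue 6, Green 8, Gold 2, Silver 8, Violet 15, Amber 6, Teal 12 (total 64).
Green receives 8.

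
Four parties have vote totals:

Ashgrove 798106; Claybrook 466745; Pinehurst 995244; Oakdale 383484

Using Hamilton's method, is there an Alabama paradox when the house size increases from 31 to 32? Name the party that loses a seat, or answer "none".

Oakdale

At 31 seats: Ashgrove 9, Claybrook 5, Pinehurst 12, Oakdale 5.
At 32 seats: Ashgrove 10, Claybrook 6, Pinehurst 12, Oakdale 4.
Oakdale drops from 5 to 4.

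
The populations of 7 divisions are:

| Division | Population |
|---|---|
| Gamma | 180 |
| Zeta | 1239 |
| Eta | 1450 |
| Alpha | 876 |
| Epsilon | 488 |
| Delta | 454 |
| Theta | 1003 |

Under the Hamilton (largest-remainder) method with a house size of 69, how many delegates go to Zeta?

The standard divisor is 5690/69 ≈ 82.464.
Standard quotas: Gamma 2.183, Zeta 15.025, Eta 17.583, Alpha 10.623, Epsilon 5.918, Delta 5.505, Theta 12.163.
Lower quotas: Gamma 2, Zeta 15, Eta 17, Alpha 10, Epsilon 5, Delta 5, Theta 12 (sum 66, leaving 3 seats).
Remainders in descending order: Epsilon 0.918, Alpha 0.623, Eta 0.583, Delta 0.505, Gamma 0.183, Theta 0.163, Zeta 0.025.
The surplus seats go to Epsilon, Alpha, Eta.
Zeta receives 15.

15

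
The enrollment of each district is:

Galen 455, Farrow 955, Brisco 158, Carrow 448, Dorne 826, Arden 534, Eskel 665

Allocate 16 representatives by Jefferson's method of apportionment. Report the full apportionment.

Standard divisor 4041/16 ≈ 252.562; standard quotas: Galen 1.802, Farrow 3.781, Brisco 0.626, Carrow 1.774, Dorne 3.270, Arden 2.114, Eskel 2.633.
Rounding down gives 1, 3, 0, 1, 3, 2, 2 = 12 seats, so the divisor must be adjusted.
With modified divisor 210: modified quotas Galen 2.167, Farrow 4.548, Brisco 0.752, Carrow 2.133, Dorne 3.933, Arden 2.543, Eskel 3.167.
Rounding down: Galen 2, Farrow 4, Brisco 0, Carrow 2, Dorne 3, Arden 2, Eskel 3 (total 16).

Galen=2, Farrow=4, Brisco=0, Carrow=2, Dorne=3, Arden=2, Eskel=3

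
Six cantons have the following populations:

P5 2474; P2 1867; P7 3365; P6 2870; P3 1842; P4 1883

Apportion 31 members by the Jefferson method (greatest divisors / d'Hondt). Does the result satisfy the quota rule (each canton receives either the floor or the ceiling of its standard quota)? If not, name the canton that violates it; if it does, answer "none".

none

Standard quotas: P5 5.363, P2 4.047, P7 7.294, P6 6.221, P3 3.993, P4 4.082.
Jefferson allocation: P5 5, P2 4, P7 8, P6 6, P3 4, P4 4.
Every allocation lies between the lower and upper quota.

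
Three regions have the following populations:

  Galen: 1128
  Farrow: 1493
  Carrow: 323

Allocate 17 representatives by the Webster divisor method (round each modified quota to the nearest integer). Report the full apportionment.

Galen=6, Farrow=9, Carrow=2

Standard divisor 2944/17 ≈ 173.176; standard quotas: Galen 6.514, Farrow 8.621, Carrow 1.865.
Rounding to the nearest integer gives 7, 9, 2 = 18 seats, so the divisor must be adjusted.
With modified divisor 175: modified quotas Galen 6.446, Farrow 8.531, Carrow 1.846.
Rounding to the nearest integer: Galen 6, Farrow 9, Carrow 2 (total 17).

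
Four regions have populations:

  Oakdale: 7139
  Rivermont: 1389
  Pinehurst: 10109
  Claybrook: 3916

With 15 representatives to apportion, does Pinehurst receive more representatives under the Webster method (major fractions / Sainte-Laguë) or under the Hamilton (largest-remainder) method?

Webster: Oakdale 5, Rivermont 1, Pinehurst 6, Claybrook 3.
Hamilton: Oakdale 5, Rivermont 1, Pinehurst 7, Claybrook 2.
Pinehurst gets 6 under Webster and 7 under Hamilton.

Hamilton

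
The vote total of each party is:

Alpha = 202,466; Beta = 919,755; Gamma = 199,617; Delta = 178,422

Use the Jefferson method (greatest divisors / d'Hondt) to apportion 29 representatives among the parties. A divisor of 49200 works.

With modified divisor 49200: modified quotas Alpha 4.115, Beta 18.694, Gamma 4.057, Delta 3.626.
Rounding down: Alpha 4, Beta 18, Gamma 4, Delta 3 (total 29).

Alpha 4, Beta 18, Gamma 4, Delta 3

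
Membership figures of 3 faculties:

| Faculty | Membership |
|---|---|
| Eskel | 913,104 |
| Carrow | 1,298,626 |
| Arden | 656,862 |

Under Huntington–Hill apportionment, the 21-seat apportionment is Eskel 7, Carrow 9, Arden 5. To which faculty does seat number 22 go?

Priority for the next seat is population ÷ (√(s·(s+1))).
Priorities: Eskel 122018.655, Carrow 136887.200, Arden 119926.045.
Highest priority: Carrow.

Carrow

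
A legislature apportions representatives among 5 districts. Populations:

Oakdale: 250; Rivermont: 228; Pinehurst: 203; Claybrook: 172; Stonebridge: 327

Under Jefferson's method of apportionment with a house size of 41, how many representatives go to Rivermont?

Standard divisor 1180/41 ≈ 28.78; standard quotas: Oakdale 8.686, Rivermont 7.922, Pinehurst 7.053, Claybrook 5.976, Stonebridge 11.362.
Rounding down gives 8, 7, 7, 5, 11 = 38 seats, so the divisor must be adjusted.
With modified divisor 27.5: modified quotas Oakdale 9.091, Rivermont 8.291, Pinehurst 7.382, Claybrook 6.255, Stonebridge 11.891.
Rounding down: Oakdale 9, Rivermont 8, Pinehurst 7, Claybrook 6, Stonebridge 11 (total 41).
Rivermont receives 8.

8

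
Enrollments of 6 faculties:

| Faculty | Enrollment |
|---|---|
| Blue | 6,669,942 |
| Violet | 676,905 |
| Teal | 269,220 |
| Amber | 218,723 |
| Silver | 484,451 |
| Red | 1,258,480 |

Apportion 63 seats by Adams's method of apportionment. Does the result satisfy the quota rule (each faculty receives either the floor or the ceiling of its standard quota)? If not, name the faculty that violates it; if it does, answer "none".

Standard quotas: Blue 43.873, Violet 4.453, Teal 1.771, Amber 1.439, Silver 3.187, Red 8.278.
Adams allocation: Blue 42, Violet 5, Teal 2, Amber 2, Silver 4, Red 8.
Blue has quota 43.873 (lower 43, upper 44) but receives 42 — outside the quota interval.

Blue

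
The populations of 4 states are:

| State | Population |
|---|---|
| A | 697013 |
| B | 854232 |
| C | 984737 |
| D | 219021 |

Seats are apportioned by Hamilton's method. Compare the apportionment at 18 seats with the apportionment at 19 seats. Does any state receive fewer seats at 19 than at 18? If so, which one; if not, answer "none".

none

At 18 seats: A 5, B 6, C 6, D 1.
At 19 seats: A 5, B 6, C 7, D 1.
No state's allocation decreased.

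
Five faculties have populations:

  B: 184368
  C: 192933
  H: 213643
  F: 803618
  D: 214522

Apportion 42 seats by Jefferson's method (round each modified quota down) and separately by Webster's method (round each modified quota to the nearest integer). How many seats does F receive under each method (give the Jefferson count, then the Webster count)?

22 and 21

Jefferson: B 5, C 5, H 5, F 22, D 5.
Webster: B 5, C 5, H 5, F 21, D 6.
F gets 22 under Jefferson and 21 under Webster.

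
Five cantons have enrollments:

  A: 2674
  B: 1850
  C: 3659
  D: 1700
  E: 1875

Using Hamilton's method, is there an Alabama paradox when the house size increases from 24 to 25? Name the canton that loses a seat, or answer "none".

At 24 seats: A 5, B 4, C 7, D 4, E 4.
At 25 seats: A 6, B 4, C 8, D 3, E 4.
D drops from 4 to 3.

D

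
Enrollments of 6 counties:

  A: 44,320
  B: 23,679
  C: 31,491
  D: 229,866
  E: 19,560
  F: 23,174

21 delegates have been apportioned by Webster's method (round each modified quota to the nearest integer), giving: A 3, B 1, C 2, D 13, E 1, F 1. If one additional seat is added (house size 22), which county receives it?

D

Priority for the next seat is population ÷ (current seats + 0.5).
Priorities: A 12662.857, B 15786.000, C 12596.400, D 17027.111, E 13040.000, F 15449.333.
Highest priority: D.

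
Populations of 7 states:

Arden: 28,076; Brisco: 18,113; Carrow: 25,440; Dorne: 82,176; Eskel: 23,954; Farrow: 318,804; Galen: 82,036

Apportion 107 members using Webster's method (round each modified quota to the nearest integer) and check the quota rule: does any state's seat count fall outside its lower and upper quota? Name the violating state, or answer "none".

Standard quotas: Arden 5.192, Brisco 3.350, Carrow 4.705, Dorne 15.197, Eskel 4.430, Farrow 58.956, Galen 15.171.
Webster allocation: Arden 5, Brisco 3, Carrow 5, Dorne 15, Eskel 4, Farrow 60, Galen 15.
Farrow has quota 58.956 (lower 58, upper 59) but receives 60 — outside the quota interval.

Farrow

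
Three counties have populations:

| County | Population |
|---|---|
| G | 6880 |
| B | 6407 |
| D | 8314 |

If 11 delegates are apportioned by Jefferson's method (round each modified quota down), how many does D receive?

4

Standard divisor 21601/11 ≈ 1963.727; standard quotas: G 3.504, B 3.263, D 4.234.
Rounding down gives 3, 3, 4 = 10 seats, so the divisor must be adjusted.
With modified divisor 1700: modified quotas G 4.047, B 3.769, D 4.891.
Rounding down: G 4, B 3, D 4 (total 11).
D receives 4.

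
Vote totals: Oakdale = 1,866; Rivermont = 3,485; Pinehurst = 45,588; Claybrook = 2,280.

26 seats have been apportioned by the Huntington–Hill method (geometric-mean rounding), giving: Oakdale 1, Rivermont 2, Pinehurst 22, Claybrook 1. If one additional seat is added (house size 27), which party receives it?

Priority for the next seat is population ÷ (√(s·(s+1))).
Priorities: Oakdale 1319.461, Rivermont 1422.745, Pinehurst 2026.634, Claybrook 1612.203.
Highest priority: Pinehurst.

Pinehurst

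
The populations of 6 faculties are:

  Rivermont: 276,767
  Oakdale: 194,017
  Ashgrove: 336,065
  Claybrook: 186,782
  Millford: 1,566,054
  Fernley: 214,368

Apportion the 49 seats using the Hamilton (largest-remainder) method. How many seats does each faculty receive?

Rivermont=5; Oakdale=3; Ashgrove=6; Claybrook=3; Millford=28; Fernley=4

The standard divisor is 2774053/49 ≈ 56613.327.
Standard quotas: Rivermont 4.8887, Oakdale 3.4271, Ashgrove 5.9361, Claybrook 3.2993, Millford 27.6623, Fernley 3.7865.
Lower quotas: Rivermont 4, Oakdale 3, Ashgrove 5, Claybrook 3, Millford 27, Fernley 3 (sum 45, leaving 4 seats).
Remainders in descending order: Ashgrove 0.9361, Rivermont 0.8887, Fernley 0.7865, Millford 0.6623, Oakdale 0.4271, Claybrook 0.2993.
The surplus seats go to Ashgrove, Rivermont, Fernley, Millford.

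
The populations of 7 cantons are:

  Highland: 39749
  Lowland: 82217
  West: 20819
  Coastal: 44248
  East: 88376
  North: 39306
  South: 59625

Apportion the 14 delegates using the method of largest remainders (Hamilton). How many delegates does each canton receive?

Total 374340; standard divisor 374340/14 ≈ 26738.571.
Standard quotas: Highland 1.4866, Lowland 3.0748, West 0.7786, Coastal 1.6548, East 3.3052, North 1.4700, South 2.2299.
Lower quotas: Highland 1, Lowland 3, West 0, Coastal 1, East 3, North 1, South 2 (sum 11, leaving 3 seats).
Remainders in descending order: West 0.7786, Coastal 0.6548, Highland 0.4866, North 0.4700, East 0.3052, South 0.2299, Lowland 0.0748.
The surplus seats go to West, Coastal, Highland.

Highland 2; Lowland 3; West 1; Coastal 2; East 3; North 1; South 2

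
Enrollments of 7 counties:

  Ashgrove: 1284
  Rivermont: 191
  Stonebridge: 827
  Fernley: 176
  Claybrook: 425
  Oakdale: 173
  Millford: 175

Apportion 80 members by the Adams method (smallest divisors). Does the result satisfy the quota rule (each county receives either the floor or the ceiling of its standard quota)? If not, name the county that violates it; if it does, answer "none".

Standard quotas: Ashgrove 31.596, Rivermont 4.700, Stonebridge 20.351, Fernley 4.331, Claybrook 10.458, Oakdale 4.257, Millford 4.306.
Adams allocation: Ashgrove 30, Rivermont 5, Stonebridge 20, Fernley 5, Claybrook 10, Oakdale 5, Millford 5.
Ashgrove has quota 31.596 (lower 31, upper 32) but receives 30 — outside the quota interval.

Ashgrove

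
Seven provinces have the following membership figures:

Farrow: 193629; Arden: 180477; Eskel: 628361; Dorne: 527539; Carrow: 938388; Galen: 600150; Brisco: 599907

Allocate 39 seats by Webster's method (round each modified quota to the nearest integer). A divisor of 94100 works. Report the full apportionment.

Farrow=2, Arden=2, Eskel=7, Dorne=6, Carrow=10, Galen=6, Brisco=6

With modified divisor 94100: modified quotas Farrow 2.058, Arden 1.918, Eskel 6.678, Dorne 5.606, Carrow 9.972, Galen 6.378, Brisco 6.375.
Rounding to the nearest integer: Farrow 2, Arden 2, Eskel 7, Dorne 6, Carrow 10, Galen 6, Brisco 6 (total 39).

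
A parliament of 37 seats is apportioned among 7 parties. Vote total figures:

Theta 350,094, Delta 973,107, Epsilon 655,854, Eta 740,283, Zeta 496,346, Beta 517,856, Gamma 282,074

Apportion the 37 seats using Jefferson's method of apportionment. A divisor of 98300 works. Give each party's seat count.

Theta=3, Delta=9, Epsilon=6, Eta=7, Zeta=5, Beta=5, Gamma=2

With modified divisor 98300: modified quotas Theta 3.561, Delta 9.899, Epsilon 6.672, Eta 7.531, Zeta 5.049, Beta 5.268, Gamma 2.870.
Rounding down: Theta 3, Delta 9, Epsilon 6, Eta 7, Zeta 5, Beta 5, Gamma 2 (total 37).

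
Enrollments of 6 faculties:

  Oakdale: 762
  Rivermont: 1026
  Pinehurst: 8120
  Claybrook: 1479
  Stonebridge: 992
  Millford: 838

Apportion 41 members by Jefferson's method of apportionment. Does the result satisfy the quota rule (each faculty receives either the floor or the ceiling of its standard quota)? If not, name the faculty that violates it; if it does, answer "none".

Standard quotas: Oakdale 2.364, Rivermont 3.183, Pinehurst 25.189, Claybrook 4.588, Stonebridge 3.077, Millford 2.600.
Jefferson allocation: Oakdale 2, Rivermont 3, Pinehurst 27, Claybrook 4, Stonebridge 3, Millford 2.
Pinehurst has quota 25.189 (lower 25, upper 26) but receives 27 — outside the quota interval.

Pinehurst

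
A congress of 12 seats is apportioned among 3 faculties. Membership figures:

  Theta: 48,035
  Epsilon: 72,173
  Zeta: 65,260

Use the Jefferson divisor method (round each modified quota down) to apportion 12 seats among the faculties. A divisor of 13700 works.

Theta 3; Epsilon 5; Zeta 4

With modified divisor 13700: modified quotas Theta 3.506, Epsilon 5.268, Zeta 4.764.
Rounding down: Theta 3, Epsilon 5, Zeta 4 (total 12).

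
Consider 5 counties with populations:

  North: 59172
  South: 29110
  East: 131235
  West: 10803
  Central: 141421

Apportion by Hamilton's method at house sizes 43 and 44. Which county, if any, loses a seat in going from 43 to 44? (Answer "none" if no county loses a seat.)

South

At 43 seats: North 7, South 4, East 15, West 1, Central 16.
At 44 seats: North 7, South 3, East 16, West 1, Central 17.
South drops from 4 to 3.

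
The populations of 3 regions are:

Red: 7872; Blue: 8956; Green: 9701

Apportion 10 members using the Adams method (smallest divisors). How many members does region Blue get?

3

Standard divisor 26529/10 ≈ 2652.9; standard quotas: Red 2.967, Blue 3.376, Green 3.657.
Rounding up gives 3, 4, 4 = 11 seats, so the divisor must be adjusted.
With modified divisor 3100: modified quotas Red 2.539, Blue 2.889, Green 3.129.
Rounding up: Red 3, Blue 3, Green 4 (total 10).
Blue receives 3.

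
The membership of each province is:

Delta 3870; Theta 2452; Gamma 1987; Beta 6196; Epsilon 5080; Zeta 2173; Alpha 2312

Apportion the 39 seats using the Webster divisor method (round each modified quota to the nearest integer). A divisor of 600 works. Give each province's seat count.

Delta: 6; Theta: 4; Gamma: 3; Beta: 10; Epsilon: 8; Zeta: 4; Alpha: 4

With modified divisor 600: modified quotas Delta 6.450, Theta 4.087, Gamma 3.312, Beta 10.327, Epsilon 8.467, Zeta 3.622, Alpha 3.853.
Rounding to the nearest integer: Delta 6, Theta 4, Gamma 3, Beta 10, Epsilon 8, Zeta 4, Alpha 4 (total 39).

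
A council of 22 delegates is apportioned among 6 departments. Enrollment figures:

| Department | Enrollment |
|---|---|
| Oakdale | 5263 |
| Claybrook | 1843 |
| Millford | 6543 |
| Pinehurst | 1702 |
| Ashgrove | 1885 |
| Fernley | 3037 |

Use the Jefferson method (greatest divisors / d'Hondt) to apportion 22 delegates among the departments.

Oakdale=6, Claybrook=2, Millford=7, Pinehurst=2, Ashgrove=2, Fernley=3

Standard divisor 20273/22 ≈ 921.5; standard quotas: Oakdale 5.711, Claybrook 2.000, Millford 7.100, Pinehurst 1.847, Ashgrove 2.046, Fernley 3.296.
Rounding down gives 5, 2, 7, 1, 2, 3 = 20 seats, so the divisor must be adjusted.
With modified divisor 830: modified quotas Oakdale 6.341, Claybrook 2.220, Millford 7.883, Pinehurst 2.051, Ashgrove 2.271, Fernley 3.659.
Rounding down: Oakdale 6, Claybrook 2, Millford 7, Pinehurst 2, Ashgrove 2, Fernley 3 (total 22).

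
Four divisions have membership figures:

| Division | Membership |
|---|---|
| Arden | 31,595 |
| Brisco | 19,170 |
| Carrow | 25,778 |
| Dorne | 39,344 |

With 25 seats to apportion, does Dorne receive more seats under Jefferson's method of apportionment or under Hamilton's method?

Jefferson

Jefferson: Arden 7, Brisco 4, Carrow 5, Dorne 9.
Hamilton: Arden 7, Brisco 4, Carrow 6, Dorne 8.
Dorne gets 9 under Jefferson and 8 under Hamilton.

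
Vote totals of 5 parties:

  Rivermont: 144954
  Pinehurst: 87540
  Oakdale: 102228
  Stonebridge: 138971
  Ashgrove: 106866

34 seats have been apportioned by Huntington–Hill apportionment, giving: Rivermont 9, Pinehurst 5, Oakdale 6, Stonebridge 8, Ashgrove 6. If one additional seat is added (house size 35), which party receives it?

Priority for the next seat is population ÷ (√(s·(s+1))).
Priorities: Rivermont 15279.493, Pinehurst 15982.544, Oakdale 15774.123, Stonebridge 16377.889, Ashgrove 16489.782.
Highest priority: Ashgrove.

Ashgrove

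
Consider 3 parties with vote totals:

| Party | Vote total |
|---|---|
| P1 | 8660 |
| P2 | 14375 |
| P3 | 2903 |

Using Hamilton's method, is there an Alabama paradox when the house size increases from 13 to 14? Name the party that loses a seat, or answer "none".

At 13 seats: P1 4, P2 7, P3 2.
At 14 seats: P1 5, P2 8, P3 1.
P3 drops from 2 to 1.

P3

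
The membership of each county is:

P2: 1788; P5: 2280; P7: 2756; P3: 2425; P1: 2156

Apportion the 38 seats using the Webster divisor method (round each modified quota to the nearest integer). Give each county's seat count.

P2: 6, P5: 8, P7: 9, P3: 8, P1: 7

Standard divisor 11405/38 ≈ 300.132; standard quotas: P2 5.957, P5 7.597, P7 9.183, P3 8.080, P1 7.184.
Rounding to the nearest integer gives P2 6, P5 8, P7 9, P3 8, P1 7 — total 38, matching the house size, so no adjustment is needed.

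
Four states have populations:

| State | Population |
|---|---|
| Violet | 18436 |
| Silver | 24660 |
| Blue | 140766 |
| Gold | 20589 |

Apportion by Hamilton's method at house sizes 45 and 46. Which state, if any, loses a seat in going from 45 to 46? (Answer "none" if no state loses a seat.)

none

At 45 seats: Violet 4, Silver 5, Blue 31, Gold 5.
At 46 seats: Violet 4, Silver 5, Blue 32, Gold 5.
No state's allocation decreased.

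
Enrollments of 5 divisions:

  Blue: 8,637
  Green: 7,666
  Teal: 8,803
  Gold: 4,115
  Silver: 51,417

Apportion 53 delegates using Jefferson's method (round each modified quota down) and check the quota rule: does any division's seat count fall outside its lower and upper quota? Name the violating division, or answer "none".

Silver

Standard quotas: Blue 5.677, Green 5.039, Teal 5.786, Gold 2.705, Silver 33.794.
Jefferson allocation: Blue 5, Green 5, Teal 6, Gold 2, Silver 35.
Silver has quota 33.794 (lower 33, upper 34) but receives 35 — outside the quota interval.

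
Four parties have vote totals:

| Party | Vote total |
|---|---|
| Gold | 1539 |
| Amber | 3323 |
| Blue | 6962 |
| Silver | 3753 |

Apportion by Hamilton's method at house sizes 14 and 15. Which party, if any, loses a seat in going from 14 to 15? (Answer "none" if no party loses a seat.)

Gold

At 14 seats: Gold 2, Amber 3, Blue 6, Silver 3.
At 15 seats: Gold 1, Amber 3, Blue 7, Silver 4.
Gold drops from 2 to 1.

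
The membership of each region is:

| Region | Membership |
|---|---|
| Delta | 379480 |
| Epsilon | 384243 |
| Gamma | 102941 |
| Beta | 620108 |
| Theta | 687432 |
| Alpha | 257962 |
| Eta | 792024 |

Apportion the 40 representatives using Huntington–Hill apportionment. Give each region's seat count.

With divisor 81940: modified quotas Delta 4.631, Epsilon 4.689, Gamma 1.256, Beta 7.568, Theta 8.389, Alpha 3.148, Eta 9.666.
Geometric-mean thresholds: Delta √(4·5)=4.472, Epsilon √(4·5)=4.472, Gamma √(1·2)=1.414, Beta √(7·8)=7.483, Theta √(8·9)=8.485, Alpha √(3·4)=3.464, Eta √(9·10)=9.487.
Each quota rounded against its threshold gives Delta 5, Epsilon 5, Gamma 1, Beta 8, Theta 8, Alpha 3, Eta 10 (total 40).

Delta 5, Epsilon 5, Gamma 1, Beta 8, Theta 8, Alpha 3, Eta 10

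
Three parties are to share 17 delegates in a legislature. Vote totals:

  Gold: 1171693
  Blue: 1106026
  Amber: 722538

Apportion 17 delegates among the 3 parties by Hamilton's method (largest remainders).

Gold 7, Blue 6, Amber 4

The standard divisor is 3000257/17 ≈ 176485.706.
Standard quotas: Gold 6.6390, Blue 6.2669, Amber 4.0940.
Lower quotas: Gold 6, Blue 6, Amber 4 (sum 16, leaving 1 seat).
Remainders in descending order: Gold 0.6390, Blue 0.2669, Amber 0.0940.
The surplus seat goes to Gold.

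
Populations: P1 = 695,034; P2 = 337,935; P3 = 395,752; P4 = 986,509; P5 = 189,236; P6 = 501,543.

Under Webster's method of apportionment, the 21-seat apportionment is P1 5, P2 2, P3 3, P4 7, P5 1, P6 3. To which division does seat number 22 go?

P6

Priority for the next seat is population ÷ (current seats + 0.5).
Priorities: P1 126369.818, P2 135174.000, P3 113072.000, P4 131534.533, P5 126157.333, P6 143298.000.
Highest priority: P6.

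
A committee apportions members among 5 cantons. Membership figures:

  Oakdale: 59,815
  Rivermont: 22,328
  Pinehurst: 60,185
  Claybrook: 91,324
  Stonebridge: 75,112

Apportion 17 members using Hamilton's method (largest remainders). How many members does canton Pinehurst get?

4

The standard divisor is 308764/17 ≈ 18162.588.
Standard quotas: Oakdale 3.2933, Rivermont 1.2293, Pinehurst 3.3137, Claybrook 5.0281, Stonebridge 4.1355.
Lower quotas: Oakdale 3, Rivermont 1, Pinehurst 3, Claybrook 5, Stonebridge 4 (sum 16, leaving 1 seat).
Remainders in descending order: Pinehurst 0.3137, Oakdale 0.2933, Rivermont 0.2293, Stonebridge 0.1355, Claybrook 0.0281.
Largest remainder: Pinehurst receives the extra seat.
Pinehurst receives 4.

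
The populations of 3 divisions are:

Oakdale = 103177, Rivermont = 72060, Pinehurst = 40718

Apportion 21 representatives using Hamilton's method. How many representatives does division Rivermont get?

7

Total 215955; standard divisor 215955/21 ≈ 10283.571.
Standard quotas: Oakdale 10.0332, Rivermont 7.0073, Pinehurst 3.9595.
Lower quotas: Oakdale 10, Rivermont 7, Pinehurst 3 (sum 20, leaving 1 seat).
Remainders in descending order: Pinehurst 0.9595, Oakdale 0.0332, Rivermont 0.0073.
Largest remainder: Pinehurst receives the extra seat.
Rivermont receives 7.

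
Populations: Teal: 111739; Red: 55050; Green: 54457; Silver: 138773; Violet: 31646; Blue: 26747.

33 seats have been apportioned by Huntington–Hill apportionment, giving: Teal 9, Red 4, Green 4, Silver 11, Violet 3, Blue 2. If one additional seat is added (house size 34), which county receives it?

Priority for the next seat is population ÷ (√(s·(s+1))).
Priorities: Teal 11778.325, Red 12309.554, Green 12176.955, Silver 12078.639, Violet 9135.413, Blue 10919.417.
Highest priority: Red.

Red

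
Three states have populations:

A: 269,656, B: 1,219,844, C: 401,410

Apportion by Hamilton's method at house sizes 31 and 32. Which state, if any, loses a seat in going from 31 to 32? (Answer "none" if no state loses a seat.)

none

At 31 seats: A 4, B 20, C 7.
At 32 seats: A 4, B 21, C 7.
No state's allocation decreased.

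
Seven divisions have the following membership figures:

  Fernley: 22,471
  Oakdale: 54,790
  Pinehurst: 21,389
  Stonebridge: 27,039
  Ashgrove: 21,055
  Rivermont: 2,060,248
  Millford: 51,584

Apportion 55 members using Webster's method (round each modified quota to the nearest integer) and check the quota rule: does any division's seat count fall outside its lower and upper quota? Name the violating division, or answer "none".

Standard quotas: Fernley 0.547, Oakdale 1.334, Pinehurst 0.521, Stonebridge 0.658, Ashgrove 0.513, Rivermont 50.170, Millford 1.256.
Webster allocation: Fernley 1, Oakdale 1, Pinehurst 1, Stonebridge 1, Ashgrove 1, Rivermont 49, Millford 1.
Rivermont has quota 50.170 (lower 50, upper 51) but receives 49 — outside the quota interval.

Rivermont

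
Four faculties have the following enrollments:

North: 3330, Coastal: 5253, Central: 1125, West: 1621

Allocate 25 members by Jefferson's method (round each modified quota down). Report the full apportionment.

North 8, Coastal 12, Central 2, West 3

Standard divisor 11329/25 ≈ 453.16; standard quotas: North 7.348, Coastal 11.592, Central 2.483, West 3.577.
Rounding down gives 7, 11, 2, 3 = 23 seats, so the divisor must be adjusted.
With modified divisor 410: modified quotas North 8.122, Coastal 12.812, Central 2.744, West 3.954.
Rounding down: North 8, Coastal 12, Central 2, West 3 (total 25).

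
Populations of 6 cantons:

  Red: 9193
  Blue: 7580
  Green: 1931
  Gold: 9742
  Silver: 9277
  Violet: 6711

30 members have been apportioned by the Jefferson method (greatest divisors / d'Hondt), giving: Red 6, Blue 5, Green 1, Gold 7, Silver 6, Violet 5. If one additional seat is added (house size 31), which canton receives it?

Silver

Priority for the next seat is population ÷ (current seats + 1).
Priorities: Red 1313.286, Blue 1263.333, Green 965.500, Gold 1217.750, Silver 1325.286, Violet 1118.500.
Highest priority: Silver.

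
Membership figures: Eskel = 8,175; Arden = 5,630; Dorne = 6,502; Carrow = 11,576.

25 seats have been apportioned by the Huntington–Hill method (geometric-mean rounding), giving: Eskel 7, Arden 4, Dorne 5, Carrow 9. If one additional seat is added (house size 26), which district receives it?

Arden

Priority for the next seat is population ÷ (√(s·(s+1))).
Priorities: Eskel 1092.430, Arden 1258.906, Dorne 1187.097, Carrow 1220.218.
Highest priority: Arden.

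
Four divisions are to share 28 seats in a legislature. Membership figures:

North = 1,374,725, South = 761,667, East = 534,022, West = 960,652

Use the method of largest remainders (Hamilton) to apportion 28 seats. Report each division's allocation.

Total 3631066; standard divisor 3631066/28 ≈ 129680.929.
Standard quotas: North 10.6008, South 5.8734, East 4.1180, West 7.4078.
Lower quotas: North 10, South 5, East 4, West 7 (sum 26, leaving 2 seats).
Remainders in descending order: South 0.8734, North 0.6008, West 0.4078, East 0.1180.
The surplus seats go to South, North.

North=11; South=6; East=4; West=7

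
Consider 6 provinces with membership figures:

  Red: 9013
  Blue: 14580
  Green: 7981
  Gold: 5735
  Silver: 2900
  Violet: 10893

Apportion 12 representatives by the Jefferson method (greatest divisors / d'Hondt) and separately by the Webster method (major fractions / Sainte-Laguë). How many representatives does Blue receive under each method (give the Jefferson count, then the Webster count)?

4 and 3

Jefferson: Red 2, Blue 4, Green 2, Gold 1, Silver 0, Violet 3.
Webster: Red 2, Blue 3, Green 2, Gold 1, Silver 1, Violet 3.
Blue gets 4 under Jefferson and 3 under Webster.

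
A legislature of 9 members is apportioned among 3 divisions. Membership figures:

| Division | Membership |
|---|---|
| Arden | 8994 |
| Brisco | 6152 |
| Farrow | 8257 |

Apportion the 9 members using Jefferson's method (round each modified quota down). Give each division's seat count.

Standard divisor 23403/9 ≈ 2600.333; standard quotas: Arden 3.459, Brisco 2.366, Farrow 3.175.
Rounding down gives 3, 2, 3 = 8 seats, so the divisor must be adjusted.
With modified divisor 2200: modified quotas Arden 4.088, Brisco 2.796, Farrow 3.753.
Rounding down: Arden 4, Brisco 2, Farrow 3 (total 9).

Arden 4, Brisco 2, Farrow 3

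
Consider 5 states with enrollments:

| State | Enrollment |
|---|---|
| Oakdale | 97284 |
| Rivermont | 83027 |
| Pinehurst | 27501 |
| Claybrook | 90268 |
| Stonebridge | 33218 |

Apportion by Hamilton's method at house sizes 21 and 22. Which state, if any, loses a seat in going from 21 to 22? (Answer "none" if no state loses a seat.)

At 21 seats: Oakdale 6, Rivermont 5, Pinehurst 2, Claybrook 6, Stonebridge 2.
At 22 seats: Oakdale 6, Rivermont 6, Pinehurst 2, Claybrook 6, Stonebridge 2.
No state's allocation decreased.

none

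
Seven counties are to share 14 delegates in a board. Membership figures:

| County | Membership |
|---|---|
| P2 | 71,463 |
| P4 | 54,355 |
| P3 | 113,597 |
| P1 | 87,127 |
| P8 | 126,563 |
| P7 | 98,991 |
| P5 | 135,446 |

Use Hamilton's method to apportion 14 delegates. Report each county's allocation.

P2: 1, P4: 1, P3: 2, P1: 2, P8: 3, P7: 2, P5: 3

Standard divisor: 687542 ÷ 14 ≈ 49110.143.
Standard quotas: P2 1.4552, P4 1.1068, P3 2.3131, P1 1.7741, P8 2.5771, P7 2.0157, P5 2.7580.
Lower quotas: P2 1, P4 1, P3 2, P1 1, P8 2, P7 2, P5 2 (sum 11, leaving 3 seats).
Remainders in descending order: P1 0.7741, P5 0.7580, P8 0.5771, P2 0.4552, P3 0.3131, P4 0.1068, P7 0.0157.
Largest remainders: P1, P5, P8 receive the extra seats.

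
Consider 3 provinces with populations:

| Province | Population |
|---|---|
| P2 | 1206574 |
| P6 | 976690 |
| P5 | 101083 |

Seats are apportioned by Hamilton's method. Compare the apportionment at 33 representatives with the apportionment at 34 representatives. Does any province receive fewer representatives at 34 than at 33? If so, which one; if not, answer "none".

P5

At 33 seats: P2 17, P6 14, P5 2.
At 34 seats: P2 18, P6 15, P5 1.
P5 drops from 2 to 1.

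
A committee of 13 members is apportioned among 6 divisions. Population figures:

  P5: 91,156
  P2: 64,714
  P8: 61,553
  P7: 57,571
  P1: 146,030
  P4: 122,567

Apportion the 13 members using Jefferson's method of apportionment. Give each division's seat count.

P5: 2, P2: 2, P8: 1, P7: 1, P1: 4, P4: 3

Standard divisor 543591/13 ≈ 41814.692; standard quotas: P5 2.180, P2 1.548, P8 1.472, P7 1.377, P1 3.492, P4 2.931.
Rounding down gives 2, 1, 1, 1, 3, 2 = 10 seats, so the divisor must be adjusted.
With modified divisor 31600: modified quotas P5 2.885, P2 2.048, P8 1.948, P7 1.822, P1 4.621, P4 3.879.
Rounding down: P5 2, P2 2, P8 1, P7 1, P1 4, P4 3 (total 13).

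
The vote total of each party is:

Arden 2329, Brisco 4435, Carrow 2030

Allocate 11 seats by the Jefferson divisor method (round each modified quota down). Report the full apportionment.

Arden=3, Brisco=6, Carrow=2

Standard divisor 8794/11 ≈ 799.455; standard quotas: Arden 2.913, Brisco 5.548, Carrow 2.539.
Rounding down gives 2, 5, 2 = 9 seats, so the divisor must be adjusted.
With modified divisor 700: modified quotas Arden 3.327, Brisco 6.336, Carrow 2.900.
Rounding down: Arden 3, Brisco 6, Carrow 2 (total 11).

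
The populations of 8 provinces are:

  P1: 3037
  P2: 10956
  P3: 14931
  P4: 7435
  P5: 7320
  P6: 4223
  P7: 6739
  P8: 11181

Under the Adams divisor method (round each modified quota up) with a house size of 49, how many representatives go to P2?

8

Standard divisor 65822/49 ≈ 1343.306; standard quotas: P1 2.261, P2 8.156, P3 11.115, P4 5.535, P5 5.449, P6 3.144, P7 5.017, P8 8.323.
Rounding up gives 3, 9, 12, 6, 6, 4, 6, 9 = 55 seats, so the divisor must be adjusted.
With modified divisor 1480: modified quotas P1 2.052, P2 7.403, P3 10.089, P4 5.024, P5 4.946, P6 2.853, P7 4.553, P8 7.555.
Rounding up: P1 3, P2 8, P3 11, P4 6, P5 5, P6 3, P7 5, P8 8 (total 49).
P2 receives 8.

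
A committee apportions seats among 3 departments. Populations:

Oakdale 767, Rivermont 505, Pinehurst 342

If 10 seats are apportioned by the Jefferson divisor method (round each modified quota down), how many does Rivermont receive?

Standard divisor 1614/10 ≈ 161.4; standard quotas: Oakdale 4.752, Rivermont 3.129, Pinehurst 2.119.
Rounding down gives 4, 3, 2 = 9 seats, so the divisor must be adjusted.
With modified divisor 140: modified quotas Oakdale 5.479, Rivermont 3.607, Pinehurst 2.443.
Rounding down: Oakdale 5, Rivermont 3, Pinehurst 2 (total 10).
Rivermont receives 3.

3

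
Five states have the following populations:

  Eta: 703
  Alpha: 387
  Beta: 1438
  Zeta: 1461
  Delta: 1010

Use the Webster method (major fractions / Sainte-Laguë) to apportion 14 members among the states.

Standard divisor 4999/14 ≈ 357.071; standard quotas: Eta 1.969, Alpha 1.084, Beta 4.027, Zeta 4.092, Delta 2.829.
Rounding to the nearest integer gives Eta 2, Alpha 1, Beta 4, Zeta 4, Delta 3 — total 14, matching the house size, so no adjustment is needed.

Eta=2, Alpha=1, Beta=4, Zeta=4, Delta=3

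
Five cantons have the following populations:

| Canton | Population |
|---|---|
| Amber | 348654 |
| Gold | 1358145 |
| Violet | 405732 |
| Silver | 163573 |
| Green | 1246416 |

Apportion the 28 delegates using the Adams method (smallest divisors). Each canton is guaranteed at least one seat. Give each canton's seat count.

Amber=3; Gold=10; Violet=3; Silver=2; Green=10

Standard divisor 3522520/28 ≈ 125804.286; standard quotas: Amber 2.771, Gold 10.796, Violet 3.225, Silver 1.300, Green 9.908.
Rounding up gives 3, 11, 4, 2, 10 = 30 seats, so the divisor must be adjusted.
With modified divisor 137200: modified quotas Amber 2.541, Gold 9.899, Violet 2.957, Silver 1.192, Green 9.085.
Rounding up: Amber 3, Gold 10, Violet 3, Silver 2, Green 10 (total 28).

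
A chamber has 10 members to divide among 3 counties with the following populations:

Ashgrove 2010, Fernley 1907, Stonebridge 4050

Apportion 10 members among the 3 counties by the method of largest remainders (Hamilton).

Ashgrove 3, Fernley 2, Stonebridge 5

Standard divisor: 7967 ÷ 10 ≈ 796.7.
Standard quotas: Ashgrove 2.523, Fernley 2.394, Stonebridge 5.083.
Lower quotas: Ashgrove 2, Fernley 2, Stonebridge 5 (sum 9, leaving 1 seat).
Remainders in descending order: Ashgrove 0.523, Fernley 0.394, Stonebridge 0.083.
The surplus seat goes to Ashgrove.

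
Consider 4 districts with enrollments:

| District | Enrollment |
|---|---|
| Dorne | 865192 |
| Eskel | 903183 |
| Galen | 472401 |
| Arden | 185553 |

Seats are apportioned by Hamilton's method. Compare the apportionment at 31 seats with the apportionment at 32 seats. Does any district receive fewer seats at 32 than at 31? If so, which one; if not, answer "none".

At 31 seats: Dorne 11, Eskel 12, Galen 6, Arden 2.
At 32 seats: Dorne 11, Eskel 12, Galen 6, Arden 3.
No district's allocation decreased.

none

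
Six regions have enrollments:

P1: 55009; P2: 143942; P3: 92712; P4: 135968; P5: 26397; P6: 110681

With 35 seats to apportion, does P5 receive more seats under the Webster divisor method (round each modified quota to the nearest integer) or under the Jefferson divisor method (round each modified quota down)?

Webster

Webster: P1 3, P2 9, P3 6, P4 8, P5 2, P6 7.
Jefferson: P1 3, P2 9, P3 6, P4 9, P5 1, P6 7.
P5 gets 2 under Webster and 1 under Jefferson.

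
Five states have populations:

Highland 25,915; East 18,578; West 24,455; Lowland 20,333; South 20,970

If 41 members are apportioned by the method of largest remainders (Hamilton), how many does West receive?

Standard divisor: 110251 ÷ 41 ≈ 2689.049.
Standard quotas: Highland 9.6372, East 6.9088, West 9.0943, Lowland 7.5614, South 7.7983.
Lower quotas: Highland 9, East 6, West 9, Lowland 7, South 7 (sum 38, leaving 3 seats).
Remainders in descending order: East 0.9088, South 0.7983, Highland 0.6372, Lowland 0.5614, West 0.0943.
The surplus seats go to East, South, Highland.
West receives 9.

9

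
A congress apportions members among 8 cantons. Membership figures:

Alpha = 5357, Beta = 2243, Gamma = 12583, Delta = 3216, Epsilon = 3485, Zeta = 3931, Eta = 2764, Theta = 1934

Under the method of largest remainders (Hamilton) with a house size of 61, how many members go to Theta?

Total 35513; standard divisor 35513/61 ≈ 582.18.
Standard quotas: Alpha 9.2016, Beta 3.8528, Gamma 21.6136, Delta 5.5241, Epsilon 5.9861, Zeta 6.7522, Eta 4.7477, Theta 3.3220.
Lower quotas: Alpha 9, Beta 3, Gamma 21, Delta 5, Epsilon 5, Zeta 6, Eta 4, Theta 3 (sum 56, leaving 5 seats).
Remainders in descending order: Epsilon 0.9861, Beta 0.8528, Zeta 0.7522, Eta 0.7477, Gamma 0.6136, Delta 0.5241, Theta 0.3220, Alpha 0.2016.
Largest remainders: Epsilon, Beta, Zeta, Eta, Gamma receive the extra seats.
Theta receives 3.

3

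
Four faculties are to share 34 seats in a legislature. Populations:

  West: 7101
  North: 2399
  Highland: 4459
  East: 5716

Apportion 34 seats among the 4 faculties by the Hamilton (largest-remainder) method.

West: 12, North: 4, Highland: 8, East: 10

Standard divisor: 19675 ÷ 34 ≈ 578.676.
Standard quotas: West 12.2711, North 4.1457, Highland 7.7055, East 9.8777.
Lower quotas: West 12, North 4, Highland 7, East 9 (sum 32, leaving 2 seats).
Remainders in descending order: East 0.8777, Highland 0.7055, West 0.2711, North 0.1457.
Largest remainders: East, Highland receive the extra seats.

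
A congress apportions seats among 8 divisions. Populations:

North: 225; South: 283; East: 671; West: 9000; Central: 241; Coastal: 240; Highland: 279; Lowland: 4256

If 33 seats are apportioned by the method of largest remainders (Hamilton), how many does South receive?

1

Total 15195; standard divisor 15195/33 ≈ 460.455.
Standard quotas: North 0.4886, South 0.6146, East 1.4573, West 19.5459, Central 0.5234, Coastal 0.5212, Highland 0.6059, Lowland 9.2430.
Lower quotas: North 0, South 0, East 1, West 19, Central 0, Coastal 0, Highland 0, Lowland 9 (sum 29, leaving 4 seats).
Remainders in descending order: South 0.6146, Highland 0.6059, West 0.5459, Central 0.5234, Coastal 0.5212, North 0.4886, East 0.4573, Lowland 0.2430.
Largest remainders: South, Highland, West, Central receive the extra seats.
South receives 1.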